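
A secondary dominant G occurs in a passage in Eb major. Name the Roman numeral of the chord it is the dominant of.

vi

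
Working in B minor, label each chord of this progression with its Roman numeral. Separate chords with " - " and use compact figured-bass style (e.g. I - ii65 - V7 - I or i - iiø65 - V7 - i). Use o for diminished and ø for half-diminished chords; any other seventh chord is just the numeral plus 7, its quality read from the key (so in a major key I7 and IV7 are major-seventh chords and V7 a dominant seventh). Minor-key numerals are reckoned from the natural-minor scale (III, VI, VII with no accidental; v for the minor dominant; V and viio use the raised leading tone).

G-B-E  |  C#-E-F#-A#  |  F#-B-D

G-B-E: root E is the subdominant; minor triad there is iv6.
C#-E-F#-A#: root F# is the dominant; dominant seventh chord there is V43.
F#-B-D: minor triad on B = scale degree 1 → i64.

iv6 - V43 - i64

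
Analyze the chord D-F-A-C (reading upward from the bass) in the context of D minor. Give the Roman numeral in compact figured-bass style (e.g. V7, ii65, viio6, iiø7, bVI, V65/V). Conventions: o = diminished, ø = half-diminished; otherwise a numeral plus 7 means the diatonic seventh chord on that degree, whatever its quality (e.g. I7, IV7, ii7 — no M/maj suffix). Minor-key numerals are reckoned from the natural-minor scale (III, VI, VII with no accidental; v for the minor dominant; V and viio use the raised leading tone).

The pitches D-F-A-C form a minor seventh chord rooted on D.
D is scale degree 1 in D minor, and a minor seventh chord on that degree is written i7.

i7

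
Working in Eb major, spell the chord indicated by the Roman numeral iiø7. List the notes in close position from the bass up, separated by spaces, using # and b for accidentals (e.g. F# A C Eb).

F Ab Cb Eb

iiø7 is the half-diminished supertonic seventh, borrowed from the parallel minor. In Eb major that root is F.
So the chord is F-Ab-Cb-Eb, a half-diminished seventh chord.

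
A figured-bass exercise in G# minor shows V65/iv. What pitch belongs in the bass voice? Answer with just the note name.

The applied chord V65/iv is rooted on G#: G#-B#-D#-F#.
The figure 65 means first inversion — the third is in the bass.

B#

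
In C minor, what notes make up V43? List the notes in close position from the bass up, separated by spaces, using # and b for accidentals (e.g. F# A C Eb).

In C minor, the dominant is G. The dominant is major (leading tone raised), so V is a dominant seventh chord.
That chord is spelled G-B-D-F.
With the 43 figure the chord is in second inversion; from the bass D upward in close position it reads D-F-G-B.

D F G B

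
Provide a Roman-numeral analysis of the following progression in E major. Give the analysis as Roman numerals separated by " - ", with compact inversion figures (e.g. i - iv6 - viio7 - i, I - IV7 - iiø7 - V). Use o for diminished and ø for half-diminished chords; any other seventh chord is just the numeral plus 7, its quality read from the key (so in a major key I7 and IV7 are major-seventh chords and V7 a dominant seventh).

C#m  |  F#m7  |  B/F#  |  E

C#m: root C# is the submediant; minor triad there is vi.
F#m7: root F# is the supertonic; minor seventh chord there is ii7.
B/F# has root B, degree 5 in E major, so V64.
E: root E is the tonic; major triad there is I.

vi - ii7 - V64 - I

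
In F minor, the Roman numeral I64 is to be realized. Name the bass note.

C

I in F minor has root F; the chord is F-A-C.
The figure 64 means second inversion — the fifth is in the bass.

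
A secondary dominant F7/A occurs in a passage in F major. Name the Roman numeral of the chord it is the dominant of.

The chord is a dominant seventh chord on F.
A dominant resolves down a perfect fifth: F → Bb. In F major, Bb is scale degree 4, i.e. IV.

IV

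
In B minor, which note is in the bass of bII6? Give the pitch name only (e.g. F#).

bII in B minor has root C; the chord is C-E-G.
The figure 6 means first inversion — the third is in the bass.

E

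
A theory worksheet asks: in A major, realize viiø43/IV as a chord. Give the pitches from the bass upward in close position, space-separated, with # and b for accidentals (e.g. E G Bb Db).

G B C# E

The slash marks an applied leading-tone chord: viio of IV. In A major, IV is D, so the leading tone to it is C#, a half step below.
Building a half-diminished seventh chord on C# gives C#-E-G-B.
The figured bass 43 indicates second inversion, placing the fifth (G) in the bass: G-B-C#-E.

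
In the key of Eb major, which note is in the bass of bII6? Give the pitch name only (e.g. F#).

Ab

bII in Eb major has root Fb; the chord is Fb-Ab-Cb.
The figure 6 means first inversion — the third is in the bass.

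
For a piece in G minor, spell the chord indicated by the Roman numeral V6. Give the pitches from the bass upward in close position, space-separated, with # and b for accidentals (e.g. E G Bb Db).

In G minor, scale degree 5 is D. The dominant is major (leading tone raised), so V is a major triad.
Stacking thirds from D gives D-F#-A.
The figured bass 6 indicates first inversion, placing the third (F#) in the bass: F#-A-D.

F# A D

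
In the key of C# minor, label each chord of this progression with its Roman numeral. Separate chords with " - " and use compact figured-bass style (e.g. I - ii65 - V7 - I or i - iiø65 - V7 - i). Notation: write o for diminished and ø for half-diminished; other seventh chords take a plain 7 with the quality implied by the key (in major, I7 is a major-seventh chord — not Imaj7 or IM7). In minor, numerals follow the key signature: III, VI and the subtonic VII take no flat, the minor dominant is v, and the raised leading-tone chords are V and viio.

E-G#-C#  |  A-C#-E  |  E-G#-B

i6 - VI - III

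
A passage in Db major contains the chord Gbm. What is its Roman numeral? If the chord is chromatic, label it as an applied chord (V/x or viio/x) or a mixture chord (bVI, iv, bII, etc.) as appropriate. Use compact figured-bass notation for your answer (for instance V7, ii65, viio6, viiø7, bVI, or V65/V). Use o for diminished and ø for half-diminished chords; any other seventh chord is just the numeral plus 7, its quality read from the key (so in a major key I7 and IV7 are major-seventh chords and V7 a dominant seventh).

The pitches Gb-Bbb-Db form a minor triad rooted on Gb.
Gb is the fourth degree of Db major. This is the minor subdominant, borrowed from the parallel minor.

iv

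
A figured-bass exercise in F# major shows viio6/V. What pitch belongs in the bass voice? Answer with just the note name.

D#

The applied chord viio6/V is rooted on B#: B#-D#-F#.
The figure 6 means first inversion — the third is in the bass.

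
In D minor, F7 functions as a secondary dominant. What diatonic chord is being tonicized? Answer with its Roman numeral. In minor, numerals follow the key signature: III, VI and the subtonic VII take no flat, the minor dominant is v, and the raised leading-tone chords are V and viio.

The chord is a dominant seventh chord on F.
A dominant resolves down a perfect fifth: F → Bb. In D minor, Bb is scale degree 6, i.e. VI.

VI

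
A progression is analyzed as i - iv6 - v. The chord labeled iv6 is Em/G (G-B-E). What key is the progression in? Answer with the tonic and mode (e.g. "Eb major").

B minor

iv6 is given as G-B-E — a minor triad with root E.
iv6 on E implies E is the subdominant; that puts the tonic at B, and the lowercase numeral fits minor mode.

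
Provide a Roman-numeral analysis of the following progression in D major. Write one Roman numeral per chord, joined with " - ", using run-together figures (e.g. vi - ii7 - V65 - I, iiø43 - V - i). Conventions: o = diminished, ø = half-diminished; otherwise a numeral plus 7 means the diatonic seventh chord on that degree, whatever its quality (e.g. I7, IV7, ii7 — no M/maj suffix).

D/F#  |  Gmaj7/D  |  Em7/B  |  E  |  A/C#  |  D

I6 - IV43 - ii43 - V/V - V6 - I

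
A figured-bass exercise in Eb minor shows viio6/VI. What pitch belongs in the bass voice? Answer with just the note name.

Db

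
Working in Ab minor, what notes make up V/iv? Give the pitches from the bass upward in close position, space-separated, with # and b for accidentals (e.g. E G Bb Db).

The slash means an applied dominant: we want the dominant of iv. In Ab minor, iv is Db minor, and its dominant is built on Ab.
Building a major triad on Ab gives Ab-C-Eb.

Ab C Eb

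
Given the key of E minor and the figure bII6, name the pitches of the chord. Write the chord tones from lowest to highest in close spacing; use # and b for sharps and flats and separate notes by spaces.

Scale degree 2 in E minor is F#; lowering it a half step gives F. bII6 is the Neapolitan sixth — a major triad on the lowered second degree, here in its customary first inversion.
So the chord is F-A-C, a major triad.
The figured bass 6 indicates first inversion, placing the third (A) in the bass: A-C-F.

A C F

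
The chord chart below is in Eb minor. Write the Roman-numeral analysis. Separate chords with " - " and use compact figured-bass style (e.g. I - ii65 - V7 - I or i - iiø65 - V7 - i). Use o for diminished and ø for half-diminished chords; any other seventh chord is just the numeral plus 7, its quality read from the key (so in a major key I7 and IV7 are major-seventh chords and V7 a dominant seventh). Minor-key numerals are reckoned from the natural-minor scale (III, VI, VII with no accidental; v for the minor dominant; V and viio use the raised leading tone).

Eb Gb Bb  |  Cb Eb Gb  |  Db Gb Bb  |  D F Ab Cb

Eb-Gb-Bb: root Eb is the tonic; minor triad there is i.
Cb-Eb-Gb has root Cb, degree 6 in Eb minor, so VI.
Db-Gb-Bb: root Gb is the mediant; major triad there is III64.
D-F-Ab-Cb: root D is the leading tone; fully diminished seventh chord there is viio7.

i - VI - III64 - viio7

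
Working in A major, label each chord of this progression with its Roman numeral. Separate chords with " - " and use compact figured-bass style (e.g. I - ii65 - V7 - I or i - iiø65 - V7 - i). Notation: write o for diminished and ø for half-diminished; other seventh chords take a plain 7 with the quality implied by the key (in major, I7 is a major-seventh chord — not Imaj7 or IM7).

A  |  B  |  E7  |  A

A has root A, degree 1 in A major, so I.
B: chromatic; B is V of V, so V/V.
E7: root E is the dominant; dominant seventh chord there is V7.
A: major triad on A = scale degree 1 → I.

I - V/V - V7 - I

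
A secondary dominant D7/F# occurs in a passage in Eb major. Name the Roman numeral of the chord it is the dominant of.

iii

The chord is a dominant seventh chord on D.
A dominant resolves down a perfect fifth: D → G. In Eb major, G is scale degree 3, i.e. iii.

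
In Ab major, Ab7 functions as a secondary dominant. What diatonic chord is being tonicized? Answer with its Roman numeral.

IV

The chord is a dominant seventh chord on Ab.
A dominant resolves down a perfect fifth: Ab → Db. In Ab major, Db is scale degree 4, i.e. IV.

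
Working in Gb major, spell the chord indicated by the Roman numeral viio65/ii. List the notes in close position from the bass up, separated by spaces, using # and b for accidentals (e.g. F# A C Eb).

Bb Db Fb G

The slash marks an applied leading-tone chord: viio of ii. In Gb major, ii is Ab, so the leading tone to it is G, a half step below.
Building a fully diminished seventh chord on G gives G-Bb-Db-Fb.
The figured bass 65 indicates first inversion, placing the third (Bb) in the bass: Bb-Db-Fb-G.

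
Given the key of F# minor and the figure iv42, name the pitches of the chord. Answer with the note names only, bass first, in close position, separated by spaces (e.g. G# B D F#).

The numeral's case and figure indicate a minor seventh chord. In F# minor its root, scale degree 4, is B.
That chord is spelled B-D-F#-A.
The figured bass 42 indicates third inversion, placing the seventh (A) in the bass: A-B-D-F#.

A B D F#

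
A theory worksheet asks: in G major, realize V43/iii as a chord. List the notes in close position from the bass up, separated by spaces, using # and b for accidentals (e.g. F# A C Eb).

The slash means an applied dominant: we want the dominant of iii. In G major, iii is B minor, and its dominant is built on F#.
Building a dominant seventh chord on F# gives F#-A#-C#-E.
With the 43 figure the chord is in second inversion; from the bass C# upward in close position it reads C#-E-F#-A#.

C# E F# A#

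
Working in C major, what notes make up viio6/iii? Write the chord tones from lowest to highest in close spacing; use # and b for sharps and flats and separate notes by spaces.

viio6/iii is a secondary leading-tone chord. The target iii is E in C major; the applied chord is rooted a semitone below, on D#.
Building a diminished triad on D# gives D#-F#-A.
With the 6 figure the chord is in first inversion; from the bass F# upward in close position it reads F#-A-D#.

F# A D#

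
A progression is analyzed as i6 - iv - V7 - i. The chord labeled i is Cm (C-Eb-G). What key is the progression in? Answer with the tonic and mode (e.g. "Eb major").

C minor

The anchor chord is a minor triad on C, labeled i.
If C is scale degree 1 and the mode makes that degree carry a minor triad, the tonic is C and the mode is minor.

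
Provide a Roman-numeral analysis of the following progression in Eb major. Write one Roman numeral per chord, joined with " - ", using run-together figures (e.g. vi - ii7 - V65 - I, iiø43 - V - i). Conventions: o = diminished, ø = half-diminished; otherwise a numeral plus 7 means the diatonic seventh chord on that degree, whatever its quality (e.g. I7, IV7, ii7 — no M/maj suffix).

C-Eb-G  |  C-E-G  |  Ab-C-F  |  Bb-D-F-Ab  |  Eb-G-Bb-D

vi - V/ii - ii6 - V7 - I7

C-Eb-G: root C is the submediant; minor triad there is vi.
C-E-G is the secondary dominant of ii (major triad on C): V/ii.
Ab-C-F: root F is the supertonic; minor triad there is ii6.
Bb-D-F-Ab has root Bb, degree 5 in Eb major, so V7.
Eb-G-Bb-D: root Eb is the tonic; major seventh chord there is I7.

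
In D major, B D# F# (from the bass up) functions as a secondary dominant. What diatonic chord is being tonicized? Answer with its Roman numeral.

ii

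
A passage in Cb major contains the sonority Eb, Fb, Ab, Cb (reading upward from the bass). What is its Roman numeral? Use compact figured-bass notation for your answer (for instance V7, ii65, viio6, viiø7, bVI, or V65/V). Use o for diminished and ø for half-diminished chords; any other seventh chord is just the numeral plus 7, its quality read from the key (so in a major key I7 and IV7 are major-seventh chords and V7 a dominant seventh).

IV42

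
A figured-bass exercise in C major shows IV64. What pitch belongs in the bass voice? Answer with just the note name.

IV in C major has root F; the chord is F-A-C.
The figure 64 means second inversion — the fifth is in the bass.

C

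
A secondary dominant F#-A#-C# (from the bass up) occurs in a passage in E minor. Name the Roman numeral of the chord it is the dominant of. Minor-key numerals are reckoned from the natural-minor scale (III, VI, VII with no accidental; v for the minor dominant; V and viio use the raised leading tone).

V

The chord is a major triad on F#.
A dominant resolves down a perfect fifth: F# → B. In E minor, B is scale degree 5, i.e. V.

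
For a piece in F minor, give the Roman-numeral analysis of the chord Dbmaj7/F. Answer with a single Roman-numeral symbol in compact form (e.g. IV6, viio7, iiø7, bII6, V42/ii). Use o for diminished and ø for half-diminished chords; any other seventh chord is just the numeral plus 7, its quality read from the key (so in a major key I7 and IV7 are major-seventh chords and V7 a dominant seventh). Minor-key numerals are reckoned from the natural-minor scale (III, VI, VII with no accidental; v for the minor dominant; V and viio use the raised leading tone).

The pitches Db-F-Ab-C form a major seventh chord rooted on Db.
In F minor, Db is the submediant; the diatonic major seventh chord there is VI7.
With F in the bass the chord is in first inversion, so the figured bass is 65.

VI65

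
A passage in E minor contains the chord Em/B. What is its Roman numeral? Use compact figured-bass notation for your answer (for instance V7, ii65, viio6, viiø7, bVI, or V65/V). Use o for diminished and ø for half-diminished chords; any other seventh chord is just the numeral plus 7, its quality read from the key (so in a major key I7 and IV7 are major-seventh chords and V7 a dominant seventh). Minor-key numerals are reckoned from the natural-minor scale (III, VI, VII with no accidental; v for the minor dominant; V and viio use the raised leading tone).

The pitches E-G-B form a minor triad rooted on E.
E is scale degree 1 in E minor, and a minor triad on that degree is written i.
With B in the bass the chord is in second inversion, so the figured bass is 64.

i64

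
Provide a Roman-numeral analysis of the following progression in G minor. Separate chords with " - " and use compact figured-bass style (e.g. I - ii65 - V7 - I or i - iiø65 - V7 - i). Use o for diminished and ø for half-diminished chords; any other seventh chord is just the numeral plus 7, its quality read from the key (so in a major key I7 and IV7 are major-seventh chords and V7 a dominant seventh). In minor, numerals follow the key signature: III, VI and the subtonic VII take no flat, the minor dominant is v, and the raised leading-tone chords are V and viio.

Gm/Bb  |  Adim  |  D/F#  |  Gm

Gm/Bb: root G is the tonic; minor triad there is i6.
Adim: diminished triad on A = scale degree 2 → iio.
D/F# has root D, degree 5 in G minor, so V6.
Gm has root G, degree 1 in G minor, so i.

i6 - iio - V6 - i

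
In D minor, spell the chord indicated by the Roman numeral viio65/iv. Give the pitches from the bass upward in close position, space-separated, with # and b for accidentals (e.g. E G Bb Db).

The slash marks an applied leading-tone chord: viio of iv. In D minor, iv is G, so the leading tone to it is F#, a half step below.
Building a fully diminished seventh chord on F# gives F#-A-C-Eb.
With the 65 figure the chord is in first inversion; from the bass A upward in close position it reads A-C-Eb-F#.

A C Eb F#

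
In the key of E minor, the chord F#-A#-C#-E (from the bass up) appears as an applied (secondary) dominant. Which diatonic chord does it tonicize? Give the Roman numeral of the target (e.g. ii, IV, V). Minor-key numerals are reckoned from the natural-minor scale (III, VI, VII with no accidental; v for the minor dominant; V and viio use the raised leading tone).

The chord is a dominant seventh chord on F#.
A dominant resolves down a perfect fifth: F# → B. In E minor, B is scale degree 5, i.e. V.

V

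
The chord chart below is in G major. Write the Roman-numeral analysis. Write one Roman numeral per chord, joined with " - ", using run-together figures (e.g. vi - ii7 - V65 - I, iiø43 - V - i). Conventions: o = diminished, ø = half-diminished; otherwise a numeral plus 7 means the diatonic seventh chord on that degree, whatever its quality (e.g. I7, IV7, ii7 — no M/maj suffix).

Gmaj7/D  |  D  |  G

I43 - V - I

Gmaj7/D: root G is the tonic; major seventh chord there is I43.
D has root D, degree 5 in G major, so V.
G: major triad on G = scale degree 1 → I.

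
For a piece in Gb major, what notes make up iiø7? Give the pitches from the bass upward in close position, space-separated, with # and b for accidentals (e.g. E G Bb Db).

Scale degree 2 in Gb major is Ab; here the chord built on it is altered to a half-diminished seventh chord. iiø7 is the half-diminished supertonic seventh, borrowed from the parallel minor.
So the chord is Ab-Cb-Ebb-Gb, a half-diminished seventh chord.

Ab Cb Ebb Gb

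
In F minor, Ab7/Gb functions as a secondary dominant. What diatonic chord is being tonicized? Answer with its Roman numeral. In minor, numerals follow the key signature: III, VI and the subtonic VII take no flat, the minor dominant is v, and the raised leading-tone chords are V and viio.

VI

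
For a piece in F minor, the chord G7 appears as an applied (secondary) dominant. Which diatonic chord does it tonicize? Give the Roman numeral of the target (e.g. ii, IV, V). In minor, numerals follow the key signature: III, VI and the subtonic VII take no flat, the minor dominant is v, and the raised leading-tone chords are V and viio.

V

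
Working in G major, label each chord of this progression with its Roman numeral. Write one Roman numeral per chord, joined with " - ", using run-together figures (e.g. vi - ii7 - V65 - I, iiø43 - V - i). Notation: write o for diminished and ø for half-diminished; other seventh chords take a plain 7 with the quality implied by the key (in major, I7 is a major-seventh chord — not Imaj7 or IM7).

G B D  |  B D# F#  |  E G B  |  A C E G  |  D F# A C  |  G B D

G-B-D has root G, degree 1 in G major, so I.
B-D#-F#: chromatic; B is V of vi, so V/vi.
E-G-B: minor triad on E = scale degree 6 → vi.
A-C-E-G: minor seventh chord on A = scale degree 2 → ii7.
D-F#-A-C has root D, degree 5 in G major, so V7.
G-B-D has root G, degree 1 in G major, so I.

I - V/vi - vi - ii7 - V7 - I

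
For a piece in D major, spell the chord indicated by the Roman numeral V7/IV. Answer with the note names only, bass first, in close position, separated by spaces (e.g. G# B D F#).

D F# A C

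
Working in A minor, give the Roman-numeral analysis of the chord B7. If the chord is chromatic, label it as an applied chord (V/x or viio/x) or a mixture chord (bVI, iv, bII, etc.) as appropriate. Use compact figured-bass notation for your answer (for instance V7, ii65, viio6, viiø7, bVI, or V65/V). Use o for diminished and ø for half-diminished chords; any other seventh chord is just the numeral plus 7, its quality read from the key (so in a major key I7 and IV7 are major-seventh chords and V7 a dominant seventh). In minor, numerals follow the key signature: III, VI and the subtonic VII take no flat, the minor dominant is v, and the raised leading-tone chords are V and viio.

The pitches B-D#-F#-A form a dominant seventh chord rooted on B.
B is not a diatonic chord root with this quality in A minor, but it lies a perfect fifth above E (V), so the chord functions as an applied dominant of V.

V7/V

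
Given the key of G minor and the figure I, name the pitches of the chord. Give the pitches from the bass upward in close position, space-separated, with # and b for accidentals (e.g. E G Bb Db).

G B D

I is the major tonic (Picardy third), borrowed from the parallel major. In G minor that root is G.
So the chord is G-B-D, a major triad.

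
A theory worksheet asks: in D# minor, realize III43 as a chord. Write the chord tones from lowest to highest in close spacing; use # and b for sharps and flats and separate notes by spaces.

C# E# F# A#

In D# minor, scale degree 3 is F#, and the diatonic chord built there is a major seventh chord.
That chord is spelled F#-A#-C#-E#.
With the 43 figure the chord is in second inversion; from the bass C# upward in close position it reads C#-E#-F#-A#.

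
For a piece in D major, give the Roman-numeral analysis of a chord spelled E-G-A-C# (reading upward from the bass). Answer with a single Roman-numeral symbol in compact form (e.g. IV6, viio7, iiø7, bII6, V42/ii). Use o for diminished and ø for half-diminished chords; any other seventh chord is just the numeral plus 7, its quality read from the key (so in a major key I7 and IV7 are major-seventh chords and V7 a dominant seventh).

V43

Stacked in thirds the chord is A-C#-E-G: a dominant seventh chord on A.
In D major, A is the dominant; the diatonic dominant seventh chord there is V7.
With E in the bass the chord is in second inversion, so the figured bass is 43.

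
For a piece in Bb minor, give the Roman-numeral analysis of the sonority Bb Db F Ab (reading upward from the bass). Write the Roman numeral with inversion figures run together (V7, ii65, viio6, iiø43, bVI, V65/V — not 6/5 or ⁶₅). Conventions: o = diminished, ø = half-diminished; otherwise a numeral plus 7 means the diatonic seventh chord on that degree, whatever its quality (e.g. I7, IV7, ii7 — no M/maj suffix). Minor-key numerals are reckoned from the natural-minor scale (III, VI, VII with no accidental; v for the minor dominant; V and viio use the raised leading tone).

Stacked in thirds the chord is Bb-Db-F-Ab: a minor seventh chord on Bb.
Bb is scale degree 1 in Bb minor, and a minor seventh chord on that degree is written i7.

i7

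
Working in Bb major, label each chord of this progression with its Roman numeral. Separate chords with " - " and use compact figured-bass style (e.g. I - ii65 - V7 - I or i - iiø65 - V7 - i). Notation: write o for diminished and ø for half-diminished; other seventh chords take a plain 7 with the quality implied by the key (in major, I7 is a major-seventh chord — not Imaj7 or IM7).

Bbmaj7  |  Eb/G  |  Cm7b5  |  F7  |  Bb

I7 - IV6 - iiø7 - V7 - I

Bbmaj7: root Bb is the tonic; major seventh chord there is I7.
Eb/G: root Eb is the subdominant; major triad there is IV6.
Cm7b5 is non-diatonic — iiø7, a mixture chord from Bb minor.
F7: root F is the dominant; dominant seventh chord there is V7.
Bb: root Bb is the tonic; major triad there is I.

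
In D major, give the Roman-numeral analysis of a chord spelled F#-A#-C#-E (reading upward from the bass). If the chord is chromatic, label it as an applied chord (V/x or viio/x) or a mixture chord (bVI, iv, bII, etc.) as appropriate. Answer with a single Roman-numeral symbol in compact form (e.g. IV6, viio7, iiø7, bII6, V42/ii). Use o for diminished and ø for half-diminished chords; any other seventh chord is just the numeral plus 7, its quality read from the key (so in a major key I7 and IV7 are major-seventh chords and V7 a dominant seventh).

V7/vi

Stacked in thirds the chord is F#-A#-C#-E: a dominant seventh chord on F#.
F# is not a diatonic chord root with this quality in D major, but it lies a perfect fifth above B (vi), so the chord functions as an applied dominant of vi.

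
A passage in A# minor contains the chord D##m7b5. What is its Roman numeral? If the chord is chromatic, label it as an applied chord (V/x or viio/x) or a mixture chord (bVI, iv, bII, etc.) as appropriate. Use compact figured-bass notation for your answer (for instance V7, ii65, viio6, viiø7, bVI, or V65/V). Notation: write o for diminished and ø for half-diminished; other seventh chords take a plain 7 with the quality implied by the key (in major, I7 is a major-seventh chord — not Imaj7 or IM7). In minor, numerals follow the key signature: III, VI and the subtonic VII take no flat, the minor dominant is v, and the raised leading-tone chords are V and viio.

The pitches D##-F##-A#-C## form a half-diminished seventh chord rooted on D##.
D## sits a half step below E# (V in A# minor); a diminished chord there is the applied leading-tone chord of V.

viiø7/V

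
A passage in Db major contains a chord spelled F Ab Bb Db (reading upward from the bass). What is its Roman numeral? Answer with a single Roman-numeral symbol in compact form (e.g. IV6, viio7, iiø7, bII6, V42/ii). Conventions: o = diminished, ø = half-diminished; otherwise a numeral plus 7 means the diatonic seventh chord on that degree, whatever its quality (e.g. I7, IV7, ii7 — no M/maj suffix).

The pitches Bb-Db-F-Ab form a minor seventh chord rooted on Bb.
In Db major, Bb is the submediant; the diatonic minor seventh chord there is vi7.
With F in the bass the chord is in second inversion, so the figured bass is 43.

vi43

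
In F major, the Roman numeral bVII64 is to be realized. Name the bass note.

Bb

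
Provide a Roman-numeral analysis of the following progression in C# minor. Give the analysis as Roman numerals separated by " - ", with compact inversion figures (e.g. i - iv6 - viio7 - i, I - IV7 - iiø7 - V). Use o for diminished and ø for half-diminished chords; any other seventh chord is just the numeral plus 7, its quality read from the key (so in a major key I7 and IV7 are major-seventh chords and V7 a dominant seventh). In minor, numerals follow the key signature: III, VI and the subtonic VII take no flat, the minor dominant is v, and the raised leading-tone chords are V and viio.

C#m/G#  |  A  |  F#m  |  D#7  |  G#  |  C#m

i64 - VI - iv - V7/V - V - i

C#m/G# has root C#, degree 1 in C# minor, so i64.
A has root A, degree 6 in C# minor, so VI.
F#m: root F# is the subdominant; minor triad there is iv.
D#7 is the secondary dominant of V (dominant seventh chord on D#): V7/V.
G#: root G# is the dominant; major triad there is V.
C#m has root C#, degree 1 in C# minor, so i.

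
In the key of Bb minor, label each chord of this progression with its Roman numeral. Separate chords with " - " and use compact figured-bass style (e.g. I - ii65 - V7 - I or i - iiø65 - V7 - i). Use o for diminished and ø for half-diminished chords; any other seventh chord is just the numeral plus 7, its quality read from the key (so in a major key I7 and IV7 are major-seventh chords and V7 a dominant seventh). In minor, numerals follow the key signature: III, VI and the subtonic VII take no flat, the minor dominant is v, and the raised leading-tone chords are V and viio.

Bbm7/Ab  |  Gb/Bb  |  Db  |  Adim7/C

Bbm7/Ab: minor seventh chord on Bb = scale degree 1 → i42.
Gb/Bb has root Gb, degree 6 in Bb minor, so VI6.
Db: major triad on Db = scale degree 3 → III.
Adim7/C: fully diminished seventh chord on A = scale degree 7 → viio65.

i42 - VI6 - III - viio65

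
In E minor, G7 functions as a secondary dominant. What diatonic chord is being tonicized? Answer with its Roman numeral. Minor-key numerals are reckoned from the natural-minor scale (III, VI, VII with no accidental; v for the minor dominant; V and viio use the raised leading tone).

VI

The chord is a dominant seventh chord on G.
A dominant resolves down a perfect fifth: G → C. In E minor, C is scale degree 6, i.e. VI.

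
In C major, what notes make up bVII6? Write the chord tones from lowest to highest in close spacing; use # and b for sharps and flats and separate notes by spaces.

D F Bb

Scale degree 7 in C major is B; lowering it a half step gives Bb. bVII6 is a major triad on the lowered seventh degree (the subtonic), borrowed from the parallel minor.
So the chord is Bb-D-F, a major triad.
With the 6 figure the chord is in first inversion; from the bass D upward in close position it reads D-F-Bb.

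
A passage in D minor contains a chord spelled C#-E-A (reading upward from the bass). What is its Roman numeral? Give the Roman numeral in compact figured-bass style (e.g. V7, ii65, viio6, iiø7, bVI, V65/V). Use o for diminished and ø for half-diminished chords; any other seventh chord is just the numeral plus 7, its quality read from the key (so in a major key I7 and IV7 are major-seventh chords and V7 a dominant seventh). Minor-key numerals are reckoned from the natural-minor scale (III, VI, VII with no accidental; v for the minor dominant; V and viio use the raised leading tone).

V6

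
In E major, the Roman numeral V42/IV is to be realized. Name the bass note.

The applied chord V42/IV is rooted on E: E-G#-B-D.
The figure 42 means third inversion — the seventh is in the bass.

D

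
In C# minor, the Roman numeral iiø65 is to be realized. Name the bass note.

F#

iiø in C# minor has root D#; the chord is D#-F#-A-C#.
The figure 65 means first inversion — the third is in the bass.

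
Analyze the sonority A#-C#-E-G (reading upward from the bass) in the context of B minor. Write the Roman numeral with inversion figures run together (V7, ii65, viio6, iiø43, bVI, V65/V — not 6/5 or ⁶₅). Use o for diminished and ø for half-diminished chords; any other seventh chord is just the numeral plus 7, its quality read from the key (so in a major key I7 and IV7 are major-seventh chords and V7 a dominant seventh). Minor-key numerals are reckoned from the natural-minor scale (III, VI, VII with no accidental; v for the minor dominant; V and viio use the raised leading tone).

The pitches A#-C#-E-G form a fully diminished seventh chord rooted on A#.
A# is scale degree 7 in B minor, and a fully diminished seventh chord on that degree is written viio7.

viio7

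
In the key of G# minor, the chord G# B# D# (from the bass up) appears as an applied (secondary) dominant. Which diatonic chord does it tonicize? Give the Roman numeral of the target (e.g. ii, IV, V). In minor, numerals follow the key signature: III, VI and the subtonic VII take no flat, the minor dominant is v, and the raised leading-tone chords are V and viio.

iv

The chord is a major triad on G#.
A dominant resolves down a perfect fifth: G# → C#. In G# minor, C# is scale degree 4, i.e. iv.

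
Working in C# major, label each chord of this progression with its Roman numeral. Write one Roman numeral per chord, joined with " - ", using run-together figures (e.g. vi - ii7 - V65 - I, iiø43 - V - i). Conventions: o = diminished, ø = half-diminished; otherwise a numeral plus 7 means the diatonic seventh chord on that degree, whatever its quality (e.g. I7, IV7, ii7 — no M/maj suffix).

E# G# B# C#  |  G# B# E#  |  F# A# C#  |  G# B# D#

I65 - iii6 - IV - V

E#-G#-B#-C#: major seventh chord on C# = scale degree 1 → I65.
G#-B#-E# has root E#, degree 3 in C# major, so iii6.
F#-A#-C# has root F#, degree 4 in C# major, so IV.
G#-B#-D#: root G# is the dominant; major triad there is V.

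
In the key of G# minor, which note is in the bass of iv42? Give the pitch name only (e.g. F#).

iv in G# minor has root C#; the chord is C#-E-G#-B.
The figure 42 means third inversion — the seventh is in the bass.

B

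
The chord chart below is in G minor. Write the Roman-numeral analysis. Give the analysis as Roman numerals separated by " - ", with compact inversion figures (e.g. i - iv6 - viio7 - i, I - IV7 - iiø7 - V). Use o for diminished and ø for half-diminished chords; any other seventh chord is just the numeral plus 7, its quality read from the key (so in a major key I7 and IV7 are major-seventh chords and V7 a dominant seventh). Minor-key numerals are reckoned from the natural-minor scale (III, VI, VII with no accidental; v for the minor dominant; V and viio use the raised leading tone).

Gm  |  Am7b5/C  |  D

i - iiø65 - V

Gm has root G, degree 1 in G minor, so i.
Am7b5/C has root A, degree 2 in G minor, so iiø65.
D: major triad on D = scale degree 5 → V.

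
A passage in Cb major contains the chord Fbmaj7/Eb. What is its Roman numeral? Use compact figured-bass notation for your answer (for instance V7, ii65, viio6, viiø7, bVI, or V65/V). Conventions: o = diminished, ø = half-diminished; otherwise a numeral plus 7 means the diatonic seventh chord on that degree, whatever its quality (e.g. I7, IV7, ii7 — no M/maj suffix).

IV42

The pitches Fb-Ab-Cb-Eb form a major seventh chord rooted on Fb.
Fb is scale degree 4 in Cb major, and a major seventh chord on that degree is written IV7.
With Eb in the bass the chord is in third inversion, so the figured bass is 42.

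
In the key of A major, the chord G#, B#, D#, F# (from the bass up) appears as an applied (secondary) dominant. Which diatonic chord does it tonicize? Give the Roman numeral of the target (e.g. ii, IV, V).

The chord is a dominant seventh chord on G#.
A dominant resolves down a perfect fifth: G# → C#. In A major, C# is scale degree 3, i.e. iii.

iii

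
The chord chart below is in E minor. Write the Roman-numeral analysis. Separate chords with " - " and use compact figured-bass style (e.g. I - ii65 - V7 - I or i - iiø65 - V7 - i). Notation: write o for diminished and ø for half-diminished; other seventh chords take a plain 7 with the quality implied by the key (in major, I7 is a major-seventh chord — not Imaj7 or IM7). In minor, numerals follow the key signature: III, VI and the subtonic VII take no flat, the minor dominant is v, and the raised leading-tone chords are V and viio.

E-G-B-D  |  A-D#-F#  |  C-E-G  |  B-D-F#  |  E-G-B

i7 - viio64 - VI - v - i

E-G-B-D: root E is the tonic; minor seventh chord there is i7.
A-D#-F# has root D#, degree 7 in E minor, so viio64.
C-E-G: major triad on C = scale degree 6 → VI.
B-D-F# has root B, degree 5 in E minor, so v.
E-G-B has root E, degree 1 in E minor, so i.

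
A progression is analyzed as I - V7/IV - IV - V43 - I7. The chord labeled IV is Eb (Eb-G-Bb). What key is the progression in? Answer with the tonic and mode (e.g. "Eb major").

Bb major

The chord Eb is a major triad rooted on Eb; its label is IV.
Counting down 3 scale steps from Eb places the tonic on Bb; a major triad on degree 4 is diatonic only in major.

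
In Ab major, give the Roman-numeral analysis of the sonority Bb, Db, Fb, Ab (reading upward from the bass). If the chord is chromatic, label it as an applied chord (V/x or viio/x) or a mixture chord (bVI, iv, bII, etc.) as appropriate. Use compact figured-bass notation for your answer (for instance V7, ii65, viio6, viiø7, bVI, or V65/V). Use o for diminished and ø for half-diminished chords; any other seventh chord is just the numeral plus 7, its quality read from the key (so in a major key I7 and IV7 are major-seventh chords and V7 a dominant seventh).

iiø7

The pitches Bb-Db-Fb-Ab form a half-diminished seventh chord rooted on Bb.
Bb is the second degree of Ab major. This is the half-diminished supertonic seventh, borrowed from the parallel minor.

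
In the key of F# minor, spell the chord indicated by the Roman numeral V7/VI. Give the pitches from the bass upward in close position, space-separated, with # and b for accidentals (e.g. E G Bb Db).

A C# E G

V7/VI is a secondary dominant — the dominant seventh of VI. VI in F# minor is D, so the applied chord's root is A, a perfect fifth above.
Building a dominant seventh chord on A gives A-C#-E-G.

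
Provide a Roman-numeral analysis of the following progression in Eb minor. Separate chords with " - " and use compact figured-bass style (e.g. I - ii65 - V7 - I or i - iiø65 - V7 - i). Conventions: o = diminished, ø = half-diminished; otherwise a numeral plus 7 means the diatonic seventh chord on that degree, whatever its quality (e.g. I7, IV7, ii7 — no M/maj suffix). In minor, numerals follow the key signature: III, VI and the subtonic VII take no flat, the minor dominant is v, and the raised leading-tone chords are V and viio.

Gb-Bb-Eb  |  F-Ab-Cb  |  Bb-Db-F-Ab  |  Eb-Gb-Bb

Gb-Bb-Eb: root Eb is the tonic; minor triad there is i6.
F-Ab-Cb: diminished triad on F = scale degree 2 → iio.
Bb-Db-F-Ab has root Bb, degree 5 in Eb minor, so v7.
Eb-Gb-Bb: root Eb is the tonic; minor triad there is i.

i6 - iio - v7 - i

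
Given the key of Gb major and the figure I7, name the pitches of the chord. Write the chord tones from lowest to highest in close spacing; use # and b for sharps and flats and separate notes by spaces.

Gb Bb Db F

The numeral's case and figure indicate a major seventh chord. In Gb major its root, the tonic, is Gb.
Stacking thirds from Gb gives Gb-Bb-Db-F.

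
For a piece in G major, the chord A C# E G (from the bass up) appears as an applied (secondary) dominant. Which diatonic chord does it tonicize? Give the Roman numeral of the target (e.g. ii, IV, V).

The chord is a dominant seventh chord on A.
A dominant resolves down a perfect fifth: A → D. In G major, D is scale degree 5, i.e. V.

V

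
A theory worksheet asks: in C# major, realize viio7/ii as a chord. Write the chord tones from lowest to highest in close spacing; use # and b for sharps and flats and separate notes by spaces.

viio7/ii is a secondary leading-tone chord. The target ii is D# in C# major; the applied chord is rooted a semitone below, on C##.
Building a fully diminished seventh chord on C## gives C##-E#-G#-B.

C## E# G# B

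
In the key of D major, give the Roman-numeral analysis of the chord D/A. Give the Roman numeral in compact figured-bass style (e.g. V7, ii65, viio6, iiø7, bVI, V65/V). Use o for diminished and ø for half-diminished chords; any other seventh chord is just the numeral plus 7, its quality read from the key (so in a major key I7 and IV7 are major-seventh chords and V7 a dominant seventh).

The pitches D-F#-A form a major triad rooted on D.
D is scale degree 1 in D major, and a major triad on that degree is written I.
With A in the bass the chord is in second inversion, so the figured bass is 64.

I64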